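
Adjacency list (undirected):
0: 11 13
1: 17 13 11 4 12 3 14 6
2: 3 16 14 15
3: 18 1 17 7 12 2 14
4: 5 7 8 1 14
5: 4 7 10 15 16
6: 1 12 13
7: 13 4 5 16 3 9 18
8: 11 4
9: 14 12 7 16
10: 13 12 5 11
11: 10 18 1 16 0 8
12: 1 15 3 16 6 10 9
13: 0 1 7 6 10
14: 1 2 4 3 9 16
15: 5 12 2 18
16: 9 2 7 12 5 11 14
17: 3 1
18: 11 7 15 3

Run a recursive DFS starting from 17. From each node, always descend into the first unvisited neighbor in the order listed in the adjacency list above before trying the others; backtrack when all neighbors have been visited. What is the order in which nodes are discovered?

Visit 17
17 → 3
3 → 18
18 → 11
11 → 10
10 → 13
13 → 0
13 → 1
1 → 4
4 → 5
5 → 7
7 → 16
16 → 9
9 → 14
14 → 2
2 → 15
15 → 12
12 → 6
4 → 8

17 -> 3 -> 18 -> 11 -> 10 -> 13 -> 0 -> 1 -> 4 -> 5 -> 7 -> 16 -> 9 -> 14 -> 2 -> 15 -> 12 -> 6 -> 8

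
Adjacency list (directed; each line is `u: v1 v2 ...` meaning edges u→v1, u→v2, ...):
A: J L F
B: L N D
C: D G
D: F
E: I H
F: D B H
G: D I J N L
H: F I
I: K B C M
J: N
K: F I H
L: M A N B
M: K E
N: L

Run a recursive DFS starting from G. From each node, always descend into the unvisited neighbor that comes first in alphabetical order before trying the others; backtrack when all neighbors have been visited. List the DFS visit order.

G -> D -> F -> B -> L -> A -> J -> N -> M -> E -> H -> I -> C -> K

Visit G
G → D
D → F
F → B
B → L
L → A
A → J
J → N
L → M
M → E
E → H
H → I
I → C
I → K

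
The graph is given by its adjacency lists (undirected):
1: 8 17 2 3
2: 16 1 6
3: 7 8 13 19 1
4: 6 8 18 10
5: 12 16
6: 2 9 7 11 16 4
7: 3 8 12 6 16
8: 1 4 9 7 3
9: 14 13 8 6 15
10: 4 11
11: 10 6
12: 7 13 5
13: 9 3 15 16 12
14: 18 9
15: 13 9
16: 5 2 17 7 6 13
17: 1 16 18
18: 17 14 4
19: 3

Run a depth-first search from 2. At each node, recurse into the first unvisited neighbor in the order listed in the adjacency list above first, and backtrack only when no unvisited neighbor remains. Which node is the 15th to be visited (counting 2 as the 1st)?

6

Visit 2
2 → 16
16 → 5
5 → 12
12 → 7
7 → 3
3 → 8
8 → 1
1 → 17
17 → 18
18 → 14
14 → 9
9 → 13
13 → 15
9 → 6
6 → 11
11 → 10
10 → 4
3 → 19

Visit order: 2, 16, 5, 12, 7, 3, 8, 1, 17, 18, 14, 9, 13, 15, 6, 11, 10, 4, 19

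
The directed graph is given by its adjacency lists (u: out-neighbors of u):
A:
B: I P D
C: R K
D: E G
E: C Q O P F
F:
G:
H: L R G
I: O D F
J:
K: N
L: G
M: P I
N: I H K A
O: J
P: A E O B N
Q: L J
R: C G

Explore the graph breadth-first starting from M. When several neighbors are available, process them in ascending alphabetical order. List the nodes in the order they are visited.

Visit M; enqueue I, P → queue [I, P]
Visit I; enqueue D, F, O → queue [P, D, F, O]
Visit P; enqueue A, B, E, N → queue [D, F, O, A, B, E, N]
Visit D; enqueue G → queue [F, O, A, B, E, N, G]
Visit F → queue [O, A, B, E, N, G]
Visit O; enqueue J → queue [A, B, E, N, G, J]
Visit A → queue [B, E, N, G, J]
Visit B → queue [E, N, G, J]
Visit E; enqueue C, Q → queue [N, G, J, C, Q]
Visit N; enqueue H, K → queue [G, J, C, Q, H, K]
Visit G → queue [J, C, Q, H, K]
Visit J → queue [C, Q, H, K]
Visit C; enqueue R → queue [Q, H, K, R]
Visit Q; enqueue L → queue [H, K, R, L]
Visit H → queue [K, R, L]
Visit K → queue [R, L]
Visit R → queue [L]
Visit L → queue []

M -> I -> P -> D -> F -> O -> A -> B -> E -> N -> G -> J -> C -> Q -> H -> K -> R -> L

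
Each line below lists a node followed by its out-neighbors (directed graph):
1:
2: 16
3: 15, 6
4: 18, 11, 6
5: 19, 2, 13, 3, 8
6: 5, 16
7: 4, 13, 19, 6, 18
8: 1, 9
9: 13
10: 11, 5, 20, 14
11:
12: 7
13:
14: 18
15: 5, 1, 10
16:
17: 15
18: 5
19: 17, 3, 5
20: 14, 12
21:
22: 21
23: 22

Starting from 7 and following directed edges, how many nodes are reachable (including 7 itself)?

BFS from 7 visits: 7, 4, 13, 19, 6, 18, 11, 17, 3, 5, 16, 15, 2, 8, 1, 10, 9, 20, 14, 12
Reachable nodes: 20 of 23 total.

20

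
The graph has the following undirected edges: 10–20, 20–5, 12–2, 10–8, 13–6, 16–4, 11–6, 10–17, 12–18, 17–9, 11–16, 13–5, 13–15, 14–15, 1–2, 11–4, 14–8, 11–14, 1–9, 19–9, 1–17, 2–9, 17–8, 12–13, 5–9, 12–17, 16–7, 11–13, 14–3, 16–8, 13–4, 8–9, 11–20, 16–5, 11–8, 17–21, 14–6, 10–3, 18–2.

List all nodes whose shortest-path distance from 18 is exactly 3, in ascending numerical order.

Level 0: 18
Level 1: 2, 12
Level 2: 1, 9, 13, 17
Level 3: 4, 5, 6, 8, 10, 11, 15, 19, 21
Level 4: 3, 14, 16, 20
Level 5: 7

4, 5, 6, 8, 10, 11, 15, 19, 21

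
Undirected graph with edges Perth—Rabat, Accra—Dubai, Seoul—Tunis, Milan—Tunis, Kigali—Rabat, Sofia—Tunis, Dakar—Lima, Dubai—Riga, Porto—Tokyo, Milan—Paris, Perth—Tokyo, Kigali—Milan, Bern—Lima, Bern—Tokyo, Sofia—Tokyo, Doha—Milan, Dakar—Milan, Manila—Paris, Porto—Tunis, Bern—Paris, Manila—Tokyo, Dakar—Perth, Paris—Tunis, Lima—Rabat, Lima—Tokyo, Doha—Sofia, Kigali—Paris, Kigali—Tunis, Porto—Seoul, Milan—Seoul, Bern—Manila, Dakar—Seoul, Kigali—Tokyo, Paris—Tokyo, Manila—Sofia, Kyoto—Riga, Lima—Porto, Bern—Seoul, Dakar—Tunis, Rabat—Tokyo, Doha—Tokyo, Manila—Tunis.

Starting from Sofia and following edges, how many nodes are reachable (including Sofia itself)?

BFS from Sofia visits: Sofia, Doha, Manila, Tokyo, Tunis, Milan, Bern, Paris, Kigali, Lima, Perth, Porto, Rabat, Dakar, Seoul
Reachable nodes: 15 of 19 total.

15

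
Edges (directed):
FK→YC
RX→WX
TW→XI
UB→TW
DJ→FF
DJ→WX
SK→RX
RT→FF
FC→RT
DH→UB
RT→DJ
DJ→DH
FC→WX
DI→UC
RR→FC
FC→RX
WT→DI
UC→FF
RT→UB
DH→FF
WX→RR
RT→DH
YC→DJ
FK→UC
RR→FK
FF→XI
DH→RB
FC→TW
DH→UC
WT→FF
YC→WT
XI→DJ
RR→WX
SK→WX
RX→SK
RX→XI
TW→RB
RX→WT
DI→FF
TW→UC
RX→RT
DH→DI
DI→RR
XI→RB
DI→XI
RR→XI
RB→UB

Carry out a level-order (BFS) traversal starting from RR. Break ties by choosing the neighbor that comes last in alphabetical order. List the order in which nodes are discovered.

Visit RR; enqueue XI, WX, FK, FC → queue [XI, WX, FK, FC]
Visit XI; enqueue RB, DJ → queue [WX, FK, FC, RB, DJ]
Visit WX → queue [FK, FC, RB, DJ]
Visit FK; enqueue YC, UC → queue [FC, RB, DJ, YC, UC]
Visit FC; enqueue TW, RX, RT → queue [RB, DJ, YC, UC, TW, RX, RT]
Visit RB; enqueue UB → queue [DJ, YC, UC, TW, RX, RT, UB]
Visit DJ; enqueue FF, DH → queue [YC, UC, TW, RX, RT, UB, FF, DH]
Visit YC; enqueue WT → queue [UC, TW, RX, RT, UB, FF, DH, WT]
Visit UC → queue [TW, RX, RT, UB, FF, DH, WT]
Visit TW → queue [RX, RT, UB, FF, DH, WT]
Visit RX; enqueue SK → queue [RT, UB, FF, DH, WT, SK]
Visit RT → queue [UB, FF, DH, WT, SK]
Visit UB → queue [FF, DH, WT, SK]
Visit FF → queue [DH, WT, SK]
Visit DH; enqueue DI → queue [WT, SK, DI]
Visit WT → queue [SK, DI]
Visit SK → queue [DI]
Visit DI → queue []

RR → XI → WX → FK → FC → RB → DJ → YC → UC → TW → RX → RT → UB → FF → DH → WT → SK → DI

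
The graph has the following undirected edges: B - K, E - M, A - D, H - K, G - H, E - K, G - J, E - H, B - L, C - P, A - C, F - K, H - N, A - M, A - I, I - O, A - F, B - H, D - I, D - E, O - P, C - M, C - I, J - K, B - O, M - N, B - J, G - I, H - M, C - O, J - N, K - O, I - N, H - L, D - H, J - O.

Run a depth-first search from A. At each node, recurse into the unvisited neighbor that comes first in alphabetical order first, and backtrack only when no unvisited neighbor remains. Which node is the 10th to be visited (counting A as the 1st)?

Visit A
A → C
C → I
I → D
D → E
E → H
H → B
B → J
J → G
J → K
K → F
K → O
O → P
J → N
N → M
B → L

Visit order: A, C, I, D, E, H, B, J, G, K, F, O, P, N, M, L

K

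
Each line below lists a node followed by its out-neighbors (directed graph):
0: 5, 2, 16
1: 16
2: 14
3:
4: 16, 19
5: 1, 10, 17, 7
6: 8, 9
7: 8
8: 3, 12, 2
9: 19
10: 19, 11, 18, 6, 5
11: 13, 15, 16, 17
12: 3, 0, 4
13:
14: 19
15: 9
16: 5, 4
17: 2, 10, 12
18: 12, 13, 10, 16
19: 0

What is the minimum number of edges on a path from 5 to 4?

3

Level 0: 5
Level 1: 1, 7, 10, 17
Level 2: 2, 6, 8, 11, 12, 16, 18, 19
Level 3: 0, 3, 4, 9, 13, 14, 15
4 first appears at level 3.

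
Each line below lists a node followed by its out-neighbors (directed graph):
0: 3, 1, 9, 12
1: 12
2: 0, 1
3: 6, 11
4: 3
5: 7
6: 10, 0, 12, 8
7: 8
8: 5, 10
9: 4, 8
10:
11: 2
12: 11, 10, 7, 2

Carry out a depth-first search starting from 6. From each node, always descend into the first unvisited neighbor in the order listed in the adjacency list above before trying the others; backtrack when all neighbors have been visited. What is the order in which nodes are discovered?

Visit 6
6 → 10
6 → 0
0 → 3
3 → 11
11 → 2
2 → 1
1 → 12
12 → 7
7 → 8
8 → 5
0 → 9
9 → 4

6, 10, 0, 3, 11, 2, 1, 12, 7, 8, 5, 9, 4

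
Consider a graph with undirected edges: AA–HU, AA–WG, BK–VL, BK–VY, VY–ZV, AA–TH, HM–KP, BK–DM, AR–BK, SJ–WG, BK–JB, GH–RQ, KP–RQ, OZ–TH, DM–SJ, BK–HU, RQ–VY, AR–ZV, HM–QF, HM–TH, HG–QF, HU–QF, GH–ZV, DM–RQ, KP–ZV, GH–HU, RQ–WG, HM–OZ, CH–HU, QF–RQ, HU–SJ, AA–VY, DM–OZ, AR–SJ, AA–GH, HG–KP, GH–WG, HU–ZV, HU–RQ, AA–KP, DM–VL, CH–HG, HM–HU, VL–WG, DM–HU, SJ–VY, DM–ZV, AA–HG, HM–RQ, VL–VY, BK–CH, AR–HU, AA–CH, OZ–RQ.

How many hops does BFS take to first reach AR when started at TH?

3

Level 0: TH
Level 1: AA, HM, OZ
Level 2: CH, DM, GH, HG, HU, KP, QF, RQ, VY, WG
Level 3: AR, BK, SJ, VL, ZV
Level 4: JB
AR first appears at level 3.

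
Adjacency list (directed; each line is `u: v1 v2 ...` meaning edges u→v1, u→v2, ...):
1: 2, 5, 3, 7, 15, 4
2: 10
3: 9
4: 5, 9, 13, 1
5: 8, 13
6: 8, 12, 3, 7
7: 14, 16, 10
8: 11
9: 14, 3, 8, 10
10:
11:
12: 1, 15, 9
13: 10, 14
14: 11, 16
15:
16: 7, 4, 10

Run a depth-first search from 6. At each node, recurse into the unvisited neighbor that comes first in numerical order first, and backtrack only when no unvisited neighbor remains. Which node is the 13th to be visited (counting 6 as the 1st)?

13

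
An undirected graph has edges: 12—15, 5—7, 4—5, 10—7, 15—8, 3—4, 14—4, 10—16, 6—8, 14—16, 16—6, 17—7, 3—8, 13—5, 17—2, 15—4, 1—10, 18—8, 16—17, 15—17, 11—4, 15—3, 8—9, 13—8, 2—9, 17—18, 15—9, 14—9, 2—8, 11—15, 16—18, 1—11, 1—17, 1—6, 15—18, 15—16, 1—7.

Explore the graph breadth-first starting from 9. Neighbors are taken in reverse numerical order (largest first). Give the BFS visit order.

9 -> 15 -> 14 -> 8 -> 2 -> 18 -> 17 -> 16 -> 12 -> 11 -> 4 -> 3 -> 13 -> 6 -> 7 -> 1 -> 10 -> 5

Visit 9; enqueue 15, 14, 8, 2 → queue [15, 14, 8, 2]
Visit 15; enqueue 18, 17, 16, 12, 11, 4, 3 → queue [14, 8, 2, 18, 17, 16, 12, 11, 4, 3]
Visit 14 → queue [8, 2, 18, 17, 16, 12, 11, 4, 3]
Visit 8; enqueue 13, 6 → queue [2, 18, 17, 16, 12, 11, 4, 3, 13, 6]
Visit 2 → queue [18, 17, 16, 12, 11, 4, 3, 13, 6]
Visit 18 → queue [17, 16, 12, 11, 4, 3, 13, 6]
Visit 17; enqueue 7, 1 → queue [16, 12, 11, 4, 3, 13, 6, 7, 1]
Visit 16; enqueue 10 → queue [12, 11, 4, 3, 13, 6, 7, 1, 10]
Visit 12 → queue [11, 4, 3, 13, 6, 7, 1, 10]
Visit 11 → queue [4, 3, 13, 6, 7, 1, 10]
Visit 4; enqueue 5 → queue [3, 13, 6, 7, 1, 10, 5]
Visit 3 → queue [13, 6, 7, 1, 10, 5]
Visit 13 → queue [6, 7, 1, 10, 5]
Visit 6 → queue [7, 1, 10, 5]
Visit 7 → queue [1, 10, 5]
Visit 1 → queue [10, 5]
Visit 10 → queue [5]
Visit 5 → queue []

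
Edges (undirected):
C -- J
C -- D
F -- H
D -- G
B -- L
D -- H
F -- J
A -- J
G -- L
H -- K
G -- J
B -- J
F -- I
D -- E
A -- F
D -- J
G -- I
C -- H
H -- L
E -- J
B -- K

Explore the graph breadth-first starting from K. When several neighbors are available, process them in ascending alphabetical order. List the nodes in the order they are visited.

Visit K; enqueue B, H → queue [B, H]
Visit B; enqueue J, L → queue [H, J, L]
Visit H; enqueue C, D, F → queue [J, L, C, D, F]
Visit J; enqueue A, E, G → queue [L, C, D, F, A, E, G]
Visit L → queue [C, D, F, A, E, G]
Visit C → queue [D, F, A, E, G]
Visit D → queue [F, A, E, G]
Visit F; enqueue I → queue [A, E, G, I]
Visit A → queue [E, G, I]
Visit E → queue [G, I]
Visit G → queue [I]
Visit I → queue []

K, B, H, J, L, C, D, F, A, E, G, I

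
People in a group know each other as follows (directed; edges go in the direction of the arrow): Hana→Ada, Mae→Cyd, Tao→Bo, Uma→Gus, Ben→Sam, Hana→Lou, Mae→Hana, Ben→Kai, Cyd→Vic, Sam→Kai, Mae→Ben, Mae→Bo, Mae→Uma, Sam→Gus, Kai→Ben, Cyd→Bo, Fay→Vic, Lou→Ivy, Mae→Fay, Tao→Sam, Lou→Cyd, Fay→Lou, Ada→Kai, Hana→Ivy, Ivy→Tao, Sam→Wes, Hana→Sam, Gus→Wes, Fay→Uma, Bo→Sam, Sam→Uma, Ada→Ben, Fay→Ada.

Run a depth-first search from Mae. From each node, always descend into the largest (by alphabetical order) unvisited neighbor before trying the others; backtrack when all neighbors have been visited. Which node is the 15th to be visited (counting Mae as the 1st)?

Visit Mae
Mae → Uma
Uma → Gus
Gus → Wes
Mae → Hana
Hana → Sam
Sam → Kai
Kai → Ben
Hana → Lou
Lou → Ivy
Ivy → Tao
Tao → Bo
Lou → Cyd
Cyd → Vic
Hana → Ada
Mae → Fay

Visit order: Mae, Uma, Gus, Wes, Hana, Sam, Kai, Ben, Lou, Ivy, Tao, Bo, Cyd, Vic, Ada, Fay

Ada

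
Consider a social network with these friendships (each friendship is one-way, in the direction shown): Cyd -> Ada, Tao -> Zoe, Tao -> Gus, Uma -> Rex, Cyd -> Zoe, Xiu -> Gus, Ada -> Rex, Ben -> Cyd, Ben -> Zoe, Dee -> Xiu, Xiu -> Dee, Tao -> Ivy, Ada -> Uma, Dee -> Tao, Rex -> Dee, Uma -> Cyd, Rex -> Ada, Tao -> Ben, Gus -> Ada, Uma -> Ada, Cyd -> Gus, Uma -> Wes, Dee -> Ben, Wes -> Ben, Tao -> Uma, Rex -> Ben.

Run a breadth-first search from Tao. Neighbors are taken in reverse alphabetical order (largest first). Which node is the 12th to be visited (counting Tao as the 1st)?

Xiu

Visit Tao; enqueue Zoe, Uma, Ivy, Gus, Ben → queue [Zoe, Uma, Ivy, Gus, Ben]
Visit Zoe → queue [Uma, Ivy, Gus, Ben]
Visit Uma; enqueue Wes, Rex, Cyd, Ada → queue [Ivy, Gus, Ben, Wes, Rex, Cyd, Ada]
Visit Ivy → queue [Gus, Ben, Wes, Rex, Cyd, Ada]
Visit Gus → queue [Ben, Wes, Rex, Cyd, Ada]
Visit Ben → queue [Wes, Rex, Cyd, Ada]
Visit Wes → queue [Rex, Cyd, Ada]
Visit Rex; enqueue Dee → queue [Cyd, Ada, Dee]
Visit Cyd → queue [Ada, Dee]
Visit Ada → queue [Dee]
Visit Dee; enqueue Xiu → queue [Xiu]
Visit Xiu → queue []

Visit order: Tao, Zoe, Uma, Ivy, Gus, Ben, Wes, Rex, Cyd, Ada, Dee, Xiu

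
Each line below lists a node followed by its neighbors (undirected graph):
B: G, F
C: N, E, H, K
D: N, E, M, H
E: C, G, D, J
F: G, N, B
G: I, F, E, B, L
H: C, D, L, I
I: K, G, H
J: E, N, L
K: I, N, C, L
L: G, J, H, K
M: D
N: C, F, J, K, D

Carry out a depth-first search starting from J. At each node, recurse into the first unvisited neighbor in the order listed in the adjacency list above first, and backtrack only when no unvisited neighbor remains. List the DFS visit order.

J -> E -> C -> N -> F -> G -> I -> K -> L -> H -> D -> M -> B

Visit J
J → E
E → C
C → N
N → F
F → G
G → I
I → K
K → L
L → H
H → D
D → M
G → B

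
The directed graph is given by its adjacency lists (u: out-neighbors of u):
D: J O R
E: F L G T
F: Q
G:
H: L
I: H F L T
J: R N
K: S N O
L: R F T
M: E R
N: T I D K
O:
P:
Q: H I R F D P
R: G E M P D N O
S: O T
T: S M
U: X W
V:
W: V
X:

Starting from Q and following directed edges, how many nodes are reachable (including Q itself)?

17

BFS from Q visits: Q, R, P, I, H, F, D, O, N, M, G, E, T, L, J, K, S
Reachable nodes: 17 of 21 total.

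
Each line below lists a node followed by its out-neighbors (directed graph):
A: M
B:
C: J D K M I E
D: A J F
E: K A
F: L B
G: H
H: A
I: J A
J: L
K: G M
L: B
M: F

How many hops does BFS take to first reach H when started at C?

Level 0: C
Level 1: D, E, I, J, K, M
Level 2: A, F, G, L
Level 3: B, H
H first appears at level 3.

3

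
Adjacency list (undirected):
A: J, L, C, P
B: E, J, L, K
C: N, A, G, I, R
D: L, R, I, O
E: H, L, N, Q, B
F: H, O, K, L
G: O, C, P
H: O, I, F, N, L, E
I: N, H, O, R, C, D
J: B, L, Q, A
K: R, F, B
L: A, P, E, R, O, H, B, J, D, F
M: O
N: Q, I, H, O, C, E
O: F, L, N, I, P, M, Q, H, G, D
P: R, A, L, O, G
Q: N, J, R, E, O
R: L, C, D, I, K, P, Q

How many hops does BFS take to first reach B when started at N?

2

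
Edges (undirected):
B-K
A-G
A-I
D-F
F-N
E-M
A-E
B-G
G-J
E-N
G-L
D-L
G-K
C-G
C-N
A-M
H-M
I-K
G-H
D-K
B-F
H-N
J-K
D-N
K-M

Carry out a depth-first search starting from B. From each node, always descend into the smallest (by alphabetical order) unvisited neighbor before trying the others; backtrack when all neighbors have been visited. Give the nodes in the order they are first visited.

B → F → D → K → G → A → E → M → H → N → C → I → J → L

Visit B
B → F
F → D
D → K
K → G
G → A
A → E
E → M
M → H
H → N
N → C
A → I
G → J
G → L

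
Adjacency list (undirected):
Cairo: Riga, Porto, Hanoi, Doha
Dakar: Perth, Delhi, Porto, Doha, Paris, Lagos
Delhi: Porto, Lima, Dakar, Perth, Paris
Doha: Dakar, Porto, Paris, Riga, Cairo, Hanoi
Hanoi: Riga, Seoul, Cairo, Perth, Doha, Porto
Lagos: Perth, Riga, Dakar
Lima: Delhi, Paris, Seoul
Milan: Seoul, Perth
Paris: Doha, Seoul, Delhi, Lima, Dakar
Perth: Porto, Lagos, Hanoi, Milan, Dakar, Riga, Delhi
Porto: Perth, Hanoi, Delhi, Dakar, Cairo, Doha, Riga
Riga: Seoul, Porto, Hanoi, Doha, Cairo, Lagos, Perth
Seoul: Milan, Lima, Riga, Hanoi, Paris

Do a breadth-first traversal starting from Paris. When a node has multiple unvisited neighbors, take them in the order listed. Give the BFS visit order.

Paris -> Doha -> Seoul -> Delhi -> Lima -> Dakar -> Porto -> Riga -> Cairo -> Hanoi -> Milan -> Perth -> Lagos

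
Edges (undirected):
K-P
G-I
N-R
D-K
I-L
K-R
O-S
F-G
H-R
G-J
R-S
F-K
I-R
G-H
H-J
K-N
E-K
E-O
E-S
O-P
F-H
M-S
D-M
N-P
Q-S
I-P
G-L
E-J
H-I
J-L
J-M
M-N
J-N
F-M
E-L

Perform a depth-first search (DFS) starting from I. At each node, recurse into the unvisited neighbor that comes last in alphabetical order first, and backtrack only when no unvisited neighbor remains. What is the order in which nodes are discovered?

Visit I
I → R
R → S
S → Q
S → O
O → P
P → N
N → M
M → J
J → L
L → G
G → H
H → F
F → K
K → E
K → D

I, R, S, Q, O, P, N, M, J, L, G, H, F, K, E, D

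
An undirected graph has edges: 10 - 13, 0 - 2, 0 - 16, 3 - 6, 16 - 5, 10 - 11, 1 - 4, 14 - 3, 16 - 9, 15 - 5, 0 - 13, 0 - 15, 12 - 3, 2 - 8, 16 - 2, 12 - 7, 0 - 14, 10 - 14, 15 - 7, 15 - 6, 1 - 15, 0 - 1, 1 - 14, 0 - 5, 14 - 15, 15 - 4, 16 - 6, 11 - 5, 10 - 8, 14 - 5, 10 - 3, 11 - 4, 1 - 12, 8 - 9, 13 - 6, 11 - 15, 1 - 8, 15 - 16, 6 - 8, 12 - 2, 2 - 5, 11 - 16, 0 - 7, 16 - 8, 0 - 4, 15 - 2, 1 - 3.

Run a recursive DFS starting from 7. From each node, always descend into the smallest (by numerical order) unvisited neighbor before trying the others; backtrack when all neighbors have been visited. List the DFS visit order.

7 → 0 → 1 → 3 → 6 → 8 → 2 → 5 → 11 → 4 → 15 → 14 → 10 → 13 → 16 → 9 → 12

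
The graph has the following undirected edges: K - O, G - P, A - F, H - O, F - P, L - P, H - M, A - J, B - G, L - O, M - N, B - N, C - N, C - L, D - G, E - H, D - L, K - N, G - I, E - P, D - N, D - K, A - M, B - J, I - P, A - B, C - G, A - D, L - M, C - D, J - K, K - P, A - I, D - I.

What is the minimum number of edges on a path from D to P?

2

Level 0: D
Level 1: A, C, G, I, K, L, N
Level 2: B, F, J, M, O, P
Level 3: E, H
P first appears at level 2.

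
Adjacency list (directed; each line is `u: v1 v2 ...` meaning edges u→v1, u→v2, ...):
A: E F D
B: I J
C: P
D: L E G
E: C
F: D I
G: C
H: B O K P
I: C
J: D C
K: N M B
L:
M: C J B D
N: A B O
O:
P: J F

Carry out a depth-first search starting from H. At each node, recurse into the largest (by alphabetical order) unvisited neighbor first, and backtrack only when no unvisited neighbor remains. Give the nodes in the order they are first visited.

H, P, J, D, L, G, C, E, F, I, O, K, N, B, A, M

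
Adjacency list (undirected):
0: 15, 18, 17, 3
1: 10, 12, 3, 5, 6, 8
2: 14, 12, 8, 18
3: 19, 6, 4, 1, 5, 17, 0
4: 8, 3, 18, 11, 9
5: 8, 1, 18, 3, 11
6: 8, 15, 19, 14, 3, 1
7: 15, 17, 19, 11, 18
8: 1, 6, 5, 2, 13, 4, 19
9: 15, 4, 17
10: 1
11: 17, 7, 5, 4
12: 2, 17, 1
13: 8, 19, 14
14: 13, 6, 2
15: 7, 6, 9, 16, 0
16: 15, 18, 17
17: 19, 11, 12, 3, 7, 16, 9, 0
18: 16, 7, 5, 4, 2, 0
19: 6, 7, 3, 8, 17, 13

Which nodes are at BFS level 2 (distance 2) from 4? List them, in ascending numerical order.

0, 1, 2, 5, 6, 7, 13, 15, 16, 17, 19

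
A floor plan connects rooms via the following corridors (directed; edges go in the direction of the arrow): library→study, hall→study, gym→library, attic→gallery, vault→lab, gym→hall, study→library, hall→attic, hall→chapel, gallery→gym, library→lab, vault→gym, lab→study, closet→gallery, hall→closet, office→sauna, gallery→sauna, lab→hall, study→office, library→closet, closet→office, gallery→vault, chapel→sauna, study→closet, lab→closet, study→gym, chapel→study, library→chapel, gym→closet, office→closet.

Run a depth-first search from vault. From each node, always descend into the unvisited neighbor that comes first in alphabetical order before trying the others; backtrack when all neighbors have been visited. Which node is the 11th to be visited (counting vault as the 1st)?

library

Visit vault
vault → gym
gym → closet
closet → gallery
gallery → sauna
closet → office
gym → hall
hall → attic
hall → chapel
chapel → study
study → library
library → lab

Visit order: vault, gym, closet, gallery, sauna, office, hall, attic, chapel, study, library, lab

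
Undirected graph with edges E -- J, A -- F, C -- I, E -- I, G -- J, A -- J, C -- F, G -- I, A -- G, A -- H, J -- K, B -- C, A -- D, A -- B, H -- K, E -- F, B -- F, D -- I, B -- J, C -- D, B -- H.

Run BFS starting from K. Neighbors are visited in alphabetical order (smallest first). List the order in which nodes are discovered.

Visit K; enqueue H, J → queue [H, J]
Visit H; enqueue A, B → queue [J, A, B]
Visit J; enqueue E, G → queue [A, B, E, G]
Visit A; enqueue D, F → queue [B, E, G, D, F]
Visit B; enqueue C → queue [E, G, D, F, C]
Visit E; enqueue I → queue [G, D, F, C, I]
Visit G → queue [D, F, C, I]
Visit D → queue [F, C, I]
Visit F → queue [C, I]
Visit C → queue [I]
Visit I → queue []

K, H, J, A, B, E, G, D, F, C, I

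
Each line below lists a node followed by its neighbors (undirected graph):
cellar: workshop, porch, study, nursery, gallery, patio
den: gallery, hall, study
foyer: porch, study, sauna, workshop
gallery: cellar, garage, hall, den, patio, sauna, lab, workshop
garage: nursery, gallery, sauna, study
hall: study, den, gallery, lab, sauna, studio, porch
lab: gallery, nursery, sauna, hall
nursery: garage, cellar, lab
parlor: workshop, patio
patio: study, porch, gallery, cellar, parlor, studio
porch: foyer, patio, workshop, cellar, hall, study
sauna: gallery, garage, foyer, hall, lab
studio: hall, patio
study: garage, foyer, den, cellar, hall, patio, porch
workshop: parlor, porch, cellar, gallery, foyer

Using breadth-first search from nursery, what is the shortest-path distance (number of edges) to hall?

Level 0: nursery
Level 1: cellar, garage, lab
Level 2: gallery, hall, patio, porch, sauna, study, workshop
Level 3: den, foyer, parlor, studio
hall first appears at level 2.

2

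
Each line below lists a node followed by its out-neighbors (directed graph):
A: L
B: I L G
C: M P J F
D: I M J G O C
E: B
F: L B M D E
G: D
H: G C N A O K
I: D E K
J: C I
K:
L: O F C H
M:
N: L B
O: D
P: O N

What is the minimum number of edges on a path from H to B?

2

Level 0: H
Level 1: A, C, G, K, N, O
Level 2: B, D, F, J, L, M, P
Level 3: E, I
B first appears at level 2.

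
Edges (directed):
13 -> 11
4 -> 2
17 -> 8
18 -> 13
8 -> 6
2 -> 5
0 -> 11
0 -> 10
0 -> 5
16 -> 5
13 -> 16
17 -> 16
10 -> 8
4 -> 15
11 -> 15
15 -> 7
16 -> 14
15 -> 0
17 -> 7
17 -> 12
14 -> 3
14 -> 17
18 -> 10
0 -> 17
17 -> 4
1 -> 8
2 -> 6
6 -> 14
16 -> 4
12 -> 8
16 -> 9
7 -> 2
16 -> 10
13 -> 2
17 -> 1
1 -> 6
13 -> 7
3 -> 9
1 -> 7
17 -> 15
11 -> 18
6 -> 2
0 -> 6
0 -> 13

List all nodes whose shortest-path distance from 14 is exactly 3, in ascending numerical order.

0, 2, 5, 6, 10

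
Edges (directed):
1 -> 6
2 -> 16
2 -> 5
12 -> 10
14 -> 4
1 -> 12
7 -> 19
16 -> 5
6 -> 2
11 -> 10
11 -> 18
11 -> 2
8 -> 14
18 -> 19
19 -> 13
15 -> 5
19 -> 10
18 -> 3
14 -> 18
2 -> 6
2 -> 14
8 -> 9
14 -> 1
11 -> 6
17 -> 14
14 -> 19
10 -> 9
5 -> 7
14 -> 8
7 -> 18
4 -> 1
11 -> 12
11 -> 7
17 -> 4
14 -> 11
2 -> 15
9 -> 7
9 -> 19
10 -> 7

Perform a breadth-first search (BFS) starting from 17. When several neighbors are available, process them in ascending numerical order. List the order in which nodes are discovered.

Visit 17; enqueue 4, 14 → queue [4, 14]
Visit 4; enqueue 1 → queue [14, 1]
Visit 14; enqueue 8, 11, 18, 19 → queue [1, 8, 11, 18, 19]
Visit 1; enqueue 6, 12 → queue [8, 11, 18, 19, 6, 12]
Visit 8; enqueue 9 → queue [11, 18, 19, 6, 12, 9]
Visit 11; enqueue 2, 7, 10 → queue [18, 19, 6, 12, 9, 2, 7, 10]
Visit 18; enqueue 3 → queue [19, 6, 12, 9, 2, 7, 10, 3]
Visit 19; enqueue 13 → queue [6, 12, 9, 2, 7, 10, 3, 13]
Visit 6 → queue [12, 9, 2, 7, 10, 3, 13]
Visit 12 → queue [9, 2, 7, 10, 3, 13]
Visit 9 → queue [2, 7, 10, 3, 13]
Visit 2; enqueue 5, 15, 16 → queue [7, 10, 3, 13, 5, 15, 16]
Visit 7 → queue [10, 3, 13, 5, 15, 16]
Visit 10 → queue [3, 13, 5, 15, 16]
Visit 3 → queue [13, 5, 15, 16]
Visit 13 → queue [5, 15, 16]
Visit 5 → queue [15, 16]
Visit 15 → queue [16]
Visit 16 → queue []

17 -> 4 -> 14 -> 1 -> 8 -> 11 -> 18 -> 19 -> 6 -> 12 -> 9 -> 2 -> 7 -> 10 -> 3 -> 13 -> 5 -> 15 -> 16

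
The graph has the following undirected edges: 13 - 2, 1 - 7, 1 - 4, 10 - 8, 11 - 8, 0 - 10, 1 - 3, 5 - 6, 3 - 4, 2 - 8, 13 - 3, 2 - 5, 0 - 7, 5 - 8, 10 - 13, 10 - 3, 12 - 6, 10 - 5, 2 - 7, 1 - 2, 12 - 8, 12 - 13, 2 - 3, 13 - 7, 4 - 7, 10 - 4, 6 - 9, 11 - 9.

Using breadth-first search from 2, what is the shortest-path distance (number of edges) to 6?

Level 0: 2
Level 1: 1, 3, 5, 7, 8, 13
Level 2: 0, 4, 6, 10, 11, 12
Level 3: 9
6 first appears at level 2.

2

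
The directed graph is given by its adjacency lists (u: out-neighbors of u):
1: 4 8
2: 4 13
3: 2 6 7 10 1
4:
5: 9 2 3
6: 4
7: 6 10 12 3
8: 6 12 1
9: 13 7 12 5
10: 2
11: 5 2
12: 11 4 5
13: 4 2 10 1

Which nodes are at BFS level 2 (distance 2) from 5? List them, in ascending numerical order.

Level 0: 5
Level 1: 2, 3, 9
Level 2: 1, 4, 6, 7, 10, 12, 13
Level 3: 8, 11

1, 4, 6, 7, 10, 12, 13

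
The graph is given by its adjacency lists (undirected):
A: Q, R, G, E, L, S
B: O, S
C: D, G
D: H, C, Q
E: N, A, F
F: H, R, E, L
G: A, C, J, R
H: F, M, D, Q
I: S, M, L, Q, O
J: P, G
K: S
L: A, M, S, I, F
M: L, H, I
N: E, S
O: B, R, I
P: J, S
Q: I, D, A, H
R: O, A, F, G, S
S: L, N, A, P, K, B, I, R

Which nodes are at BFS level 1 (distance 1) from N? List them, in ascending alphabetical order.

Level 0: N
Level 1: E, S
Level 2: A, B, F, I, K, L, P, R
Level 3: G, H, J, M, O, Q
Level 4: C, D

E, S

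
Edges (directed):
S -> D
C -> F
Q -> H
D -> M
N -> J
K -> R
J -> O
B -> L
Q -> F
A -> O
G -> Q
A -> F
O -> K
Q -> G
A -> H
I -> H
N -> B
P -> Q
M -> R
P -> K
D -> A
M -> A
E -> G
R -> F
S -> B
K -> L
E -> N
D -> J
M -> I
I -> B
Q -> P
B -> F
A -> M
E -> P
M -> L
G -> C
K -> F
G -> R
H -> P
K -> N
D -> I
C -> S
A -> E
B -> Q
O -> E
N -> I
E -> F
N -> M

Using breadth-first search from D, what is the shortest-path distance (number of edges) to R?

2

Level 0: D
Level 1: A, I, J, M
Level 2: B, E, F, H, L, O, R
Level 3: G, K, N, P, Q
Level 4: C
Level 5: S
R first appears at level 2.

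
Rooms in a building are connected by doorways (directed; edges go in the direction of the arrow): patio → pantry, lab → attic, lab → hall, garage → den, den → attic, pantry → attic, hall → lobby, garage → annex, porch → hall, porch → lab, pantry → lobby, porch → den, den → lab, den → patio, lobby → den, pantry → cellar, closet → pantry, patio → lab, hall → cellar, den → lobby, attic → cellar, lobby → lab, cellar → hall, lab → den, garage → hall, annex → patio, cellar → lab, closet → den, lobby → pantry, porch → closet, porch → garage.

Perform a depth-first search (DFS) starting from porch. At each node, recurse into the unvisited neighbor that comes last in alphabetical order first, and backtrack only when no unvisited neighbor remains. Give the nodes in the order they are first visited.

porch, lab, hall, lobby, pantry, cellar, attic, den, patio, garage, annex, closet

Visit porch
porch → lab
lab → hall
hall → lobby
lobby → pantry
pantry → cellar
pantry → attic
lobby → den
den → patio
porch → garage
garage → annex
porch → closet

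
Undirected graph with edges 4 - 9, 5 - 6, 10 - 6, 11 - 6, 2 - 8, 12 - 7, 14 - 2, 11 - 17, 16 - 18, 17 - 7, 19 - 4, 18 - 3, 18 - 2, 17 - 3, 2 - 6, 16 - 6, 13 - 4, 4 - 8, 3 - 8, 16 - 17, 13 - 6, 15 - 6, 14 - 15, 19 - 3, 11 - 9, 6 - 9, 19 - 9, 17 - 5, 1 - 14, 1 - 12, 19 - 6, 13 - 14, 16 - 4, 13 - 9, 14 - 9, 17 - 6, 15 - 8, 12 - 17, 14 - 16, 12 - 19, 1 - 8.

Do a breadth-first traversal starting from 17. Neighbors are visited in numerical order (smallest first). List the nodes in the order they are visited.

17, 3, 5, 6, 7, 11, 12, 16, 8, 18, 19, 2, 9, 10, 13, 15, 1, 4, 14

Visit 17; enqueue 3, 5, 6, 7, 11, 12, 16 → queue [3, 5, 6, 7, 11, 12, 16]
Visit 3; enqueue 8, 18, 19 → queue [5, 6, 7, 11, 12, 16, 8, 18, 19]
Visit 5 → queue [6, 7, 11, 12, 16, 8, 18, 19]
Visit 6; enqueue 2, 9, 10, 13, 15 → queue [7, 11, 12, 16, 8, 18, 19, 2, 9, 10, 13, 15]
Visit 7 → queue [11, 12, 16, 8, 18, 19, 2, 9, 10, 13, 15]
Visit 11 → queue [12, 16, 8, 18, 19, 2, 9, 10, 13, 15]
Visit 12; enqueue 1 → queue [16, 8, 18, 19, 2, 9, 10, 13, 15, 1]
Visit 16; enqueue 4, 14 → queue [8, 18, 19, 2, 9, 10, 13, 15, 1, 4, 14]
Visit 8 → queue [18, 19, 2, 9, 10, 13, 15, 1, 4, 14]
Visit 18 → queue [19, 2, 9, 10, 13, 15, 1, 4, 14]
Visit 19 → queue [2, 9, 10, 13, 15, 1, 4, 14]
Visit 2 → queue [9, 10, 13, 15, 1, 4, 14]
Visit 9 → queue [10, 13, 15, 1, 4, 14]
Visit 10 → queue [13, 15, 1, 4, 14]
Visit 13 → queue [15, 1, 4, 14]
Visit 15 → queue [1, 4, 14]
Visit 1 → queue [4, 14]
Visit 4 → queue [14]
Visit 14 → queue []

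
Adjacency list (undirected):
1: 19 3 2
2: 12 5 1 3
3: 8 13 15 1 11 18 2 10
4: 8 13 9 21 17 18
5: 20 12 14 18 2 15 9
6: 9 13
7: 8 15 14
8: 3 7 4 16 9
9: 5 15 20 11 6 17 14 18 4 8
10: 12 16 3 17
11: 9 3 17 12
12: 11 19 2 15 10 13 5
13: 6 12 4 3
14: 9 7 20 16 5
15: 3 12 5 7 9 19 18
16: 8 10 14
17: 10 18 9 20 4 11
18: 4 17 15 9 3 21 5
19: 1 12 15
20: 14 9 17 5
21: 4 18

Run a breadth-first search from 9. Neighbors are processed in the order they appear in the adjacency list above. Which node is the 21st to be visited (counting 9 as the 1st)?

1

Visit 9; enqueue 5, 15, 20, 11, 6, 17, 14, 18, 4, 8 → queue [5, 15, 20, 11, 6, 17, 14, 18, 4, 8]
Visit 5; enqueue 12, 2 → queue [15, 20, 11, 6, 17, 14, 18, 4, 8, 12, 2]
Visit 15; enqueue 3, 7, 19 → queue [20, 11, 6, 17, 14, 18, 4, 8, 12, 2, 3, 7, 19]
Visit 20 → queue [11, 6, 17, 14, 18, 4, 8, 12, 2, 3, 7, 19]
Visit 11 → queue [6, 17, 14, 18, 4, 8, 12, 2, 3, 7, 19]
Visit 6; enqueue 13 → queue [17, 14, 18, 4, 8, 12, 2, 3, 7, 19, 13]
Visit 17; enqueue 10 → queue [14, 18, 4, 8, 12, 2, 3, 7, 19, 13, 10]
Visit 14; enqueue 16 → queue [18, 4, 8, 12, 2, 3, 7, 19, 13, 10, 16]
Visit 18; enqueue 21 → queue [4, 8, 12, 2, 3, 7, 19, 13, 10, 16, 21]
Visit 4 → queue [8, 12, 2, 3, 7, 19, 13, 10, 16, 21]
Visit 8 → queue [12, 2, 3, 7, 19, 13, 10, 16, 21]
Visit 12 → queue [2, 3, 7, 19, 13, 10, 16, 21]
Visit 2; enqueue 1 → queue [3, 7, 19, 13, 10, 16, 21, 1]
Visit 3 → queue [7, 19, 13, 10, 16, 21, 1]
Visit 7 → queue [19, 13, 10, 16, 21, 1]
Visit 19 → queue [13, 10, 16, 21, 1]
Visit 13 → queue [10, 16, 21, 1]
Visit 10 → queue [16, 21, 1]
Visit 16 → queue [21, 1]
Visit 21 → queue [1]
Visit 1 → queue []

Visit order: 9, 5, 15, 20, 11, 6, 17, 14, 18, 4, 8, 12, 2, 3, 7, 19, 13, 10, 16, 21, 1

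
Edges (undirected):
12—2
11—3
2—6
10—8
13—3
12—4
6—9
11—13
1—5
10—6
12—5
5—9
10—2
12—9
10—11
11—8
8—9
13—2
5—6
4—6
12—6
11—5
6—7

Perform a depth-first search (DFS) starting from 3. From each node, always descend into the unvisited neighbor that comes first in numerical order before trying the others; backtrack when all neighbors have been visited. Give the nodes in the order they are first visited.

3 → 11 → 5 → 1 → 6 → 2 → 10 → 8 → 9 → 12 → 4 → 13 → 7

Visit 3
3 → 11
11 → 5
5 → 1
5 → 6
6 → 2
2 → 10
10 → 8
8 → 9
9 → 12
12 → 4
2 → 13
6 → 7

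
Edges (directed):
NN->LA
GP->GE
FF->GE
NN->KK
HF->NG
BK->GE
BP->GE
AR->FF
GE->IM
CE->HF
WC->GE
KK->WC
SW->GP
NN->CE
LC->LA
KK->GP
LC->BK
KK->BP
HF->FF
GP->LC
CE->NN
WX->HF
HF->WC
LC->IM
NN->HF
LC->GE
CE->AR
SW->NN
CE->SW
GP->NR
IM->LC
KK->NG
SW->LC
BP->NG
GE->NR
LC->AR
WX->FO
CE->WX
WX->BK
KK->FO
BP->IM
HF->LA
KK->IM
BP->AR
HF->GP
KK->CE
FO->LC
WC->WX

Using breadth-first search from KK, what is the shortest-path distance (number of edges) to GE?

Level 0: KK
Level 1: BP, CE, FO, GP, IM, NG, WC
Level 2: AR, GE, HF, LC, NN, NR, SW, WX
Level 3: BK, FF, LA
GE first appears at level 2.

2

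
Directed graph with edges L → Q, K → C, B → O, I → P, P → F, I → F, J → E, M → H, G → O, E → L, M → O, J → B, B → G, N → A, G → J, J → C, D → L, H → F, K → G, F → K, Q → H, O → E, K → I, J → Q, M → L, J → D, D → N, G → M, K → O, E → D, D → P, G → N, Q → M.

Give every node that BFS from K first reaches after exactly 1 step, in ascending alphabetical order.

C, G, I, O

Level 0: K
Level 1: C, G, I, O
Level 2: E, F, J, M, N, P
Level 3: A, B, D, H, L, Q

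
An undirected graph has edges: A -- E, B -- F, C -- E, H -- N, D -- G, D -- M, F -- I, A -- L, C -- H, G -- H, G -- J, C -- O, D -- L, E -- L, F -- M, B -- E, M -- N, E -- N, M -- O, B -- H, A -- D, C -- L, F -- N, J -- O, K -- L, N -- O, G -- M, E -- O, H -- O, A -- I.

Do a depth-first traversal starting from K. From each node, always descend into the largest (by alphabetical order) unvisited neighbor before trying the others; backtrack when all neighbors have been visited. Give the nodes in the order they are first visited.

K, L, E, O, N, M, G, J, H, C, B, F, I, A, D

Visit K
K → L
L → E
E → O
O → N
N → M
M → G
G → J
G → H
H → C
H → B
B → F
F → I
I → A
A → D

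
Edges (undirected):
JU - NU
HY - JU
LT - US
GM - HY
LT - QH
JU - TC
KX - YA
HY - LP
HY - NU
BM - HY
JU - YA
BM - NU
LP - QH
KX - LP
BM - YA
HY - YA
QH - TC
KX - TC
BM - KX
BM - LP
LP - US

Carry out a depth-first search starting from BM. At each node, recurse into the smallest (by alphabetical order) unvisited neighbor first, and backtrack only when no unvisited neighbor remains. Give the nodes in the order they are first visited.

BM -> HY -> GM -> JU -> NU -> TC -> KX -> LP -> QH -> LT -> US -> YA

Visit BM
BM → HY
HY → GM
HY → JU
JU → NU
JU → TC
TC → KX
KX → LP
LP → QH
QH → LT
LT → US
KX → YA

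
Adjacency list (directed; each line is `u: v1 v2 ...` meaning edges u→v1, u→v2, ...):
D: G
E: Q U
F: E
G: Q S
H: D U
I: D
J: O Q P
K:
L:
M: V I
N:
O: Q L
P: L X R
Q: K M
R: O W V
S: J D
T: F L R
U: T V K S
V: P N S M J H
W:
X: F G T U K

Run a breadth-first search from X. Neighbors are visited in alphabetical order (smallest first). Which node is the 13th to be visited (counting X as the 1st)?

M

Visit X; enqueue F, G, K, T, U → queue [F, G, K, T, U]
Visit F; enqueue E → queue [G, K, T, U, E]
Visit G; enqueue Q, S → queue [K, T, U, E, Q, S]
Visit K → queue [T, U, E, Q, S]
Visit T; enqueue L, R → queue [U, E, Q, S, L, R]
Visit U; enqueue V → queue [E, Q, S, L, R, V]
Visit E → queue [Q, S, L, R, V]
Visit Q; enqueue M → queue [S, L, R, V, M]
Visit S; enqueue D, J → queue [L, R, V, M, D, J]
Visit L → queue [R, V, M, D, J]
Visit R; enqueue O, W → queue [V, M, D, J, O, W]
Visit V; enqueue H, N, P → queue [M, D, J, O, W, H, N, P]
Visit M; enqueue I → queue [D, J, O, W, H, N, P, I]
Visit D → queue [J, O, W, H, N, P, I]
Visit J → queue [O, W, H, N, P, I]
Visit O → queue [W, H, N, P, I]
Visit W → queue [H, N, P, I]
Visit H → queue [N, P, I]
Visit N → queue [P, I]
Visit P → queue [I]
Visit I → queue []

Visit order: X, F, G, K, T, U, E, Q, S, L, R, V, M, D, J, O, W, H, N, P, I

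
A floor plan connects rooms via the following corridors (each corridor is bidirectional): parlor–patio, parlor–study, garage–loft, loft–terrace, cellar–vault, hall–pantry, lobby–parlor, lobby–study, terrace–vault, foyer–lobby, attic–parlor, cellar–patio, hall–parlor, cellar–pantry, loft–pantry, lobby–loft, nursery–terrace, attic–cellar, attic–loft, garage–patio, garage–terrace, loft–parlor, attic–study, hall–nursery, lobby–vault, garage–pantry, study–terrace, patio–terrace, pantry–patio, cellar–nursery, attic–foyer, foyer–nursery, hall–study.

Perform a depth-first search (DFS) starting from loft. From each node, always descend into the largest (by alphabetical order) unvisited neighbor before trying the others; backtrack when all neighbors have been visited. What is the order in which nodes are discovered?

loft, terrace, vault, lobby, study, parlor, patio, pantry, hall, nursery, foyer, attic, cellar, garage

Visit loft
loft → terrace
terrace → vault
vault → lobby
lobby → study
study → parlor
parlor → patio
patio → pantry
pantry → hall
hall → nursery
nursery → foyer
foyer → attic
attic → cellar
pantry → garage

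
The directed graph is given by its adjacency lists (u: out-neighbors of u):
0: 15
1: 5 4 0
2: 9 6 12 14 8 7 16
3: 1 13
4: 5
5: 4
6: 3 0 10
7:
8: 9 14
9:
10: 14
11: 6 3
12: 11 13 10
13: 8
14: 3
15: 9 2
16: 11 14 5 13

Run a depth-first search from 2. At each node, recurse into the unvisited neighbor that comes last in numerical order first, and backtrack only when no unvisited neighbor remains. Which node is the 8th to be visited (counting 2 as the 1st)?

1

Visit 2
2 → 16
16 → 14
14 → 3
3 → 13
13 → 8
8 → 9
3 → 1
1 → 5
5 → 4
1 → 0
0 → 15
16 → 11
11 → 6
6 → 10
2 → 12
2 → 7

Visit order: 2, 16, 14, 3, 13, 8, 9, 1, 5, 4, 0, 15, 11, 6, 10, 12, 7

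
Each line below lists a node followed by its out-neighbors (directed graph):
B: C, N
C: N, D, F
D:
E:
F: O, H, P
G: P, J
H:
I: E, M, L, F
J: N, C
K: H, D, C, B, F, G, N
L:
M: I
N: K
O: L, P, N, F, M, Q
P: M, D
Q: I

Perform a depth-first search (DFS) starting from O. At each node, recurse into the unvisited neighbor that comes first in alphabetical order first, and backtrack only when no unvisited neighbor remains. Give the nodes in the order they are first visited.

Visit O
O → F
F → H
F → P
P → D
P → M
M → I
I → E
I → L
O → N
N → K
K → B
B → C
K → G
G → J
O → Q

O F H P D M I E L N K B C G J Q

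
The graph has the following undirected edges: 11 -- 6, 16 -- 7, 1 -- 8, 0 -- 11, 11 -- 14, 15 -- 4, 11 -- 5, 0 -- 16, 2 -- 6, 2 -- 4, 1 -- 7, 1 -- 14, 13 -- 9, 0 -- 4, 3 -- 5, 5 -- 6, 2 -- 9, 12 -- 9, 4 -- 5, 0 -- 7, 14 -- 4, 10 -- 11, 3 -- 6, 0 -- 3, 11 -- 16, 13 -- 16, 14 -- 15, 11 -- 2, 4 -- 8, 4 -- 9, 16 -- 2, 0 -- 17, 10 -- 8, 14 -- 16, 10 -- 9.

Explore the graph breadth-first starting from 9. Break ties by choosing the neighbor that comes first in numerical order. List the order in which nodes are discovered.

9, 2, 4, 10, 12, 13, 6, 11, 16, 0, 5, 8, 14, 15, 3, 7, 17, 1

Visit 9; enqueue 2, 4, 10, 12, 13 → queue [2, 4, 10, 12, 13]
Visit 2; enqueue 6, 11, 16 → queue [4, 10, 12, 13, 6, 11, 16]
Visit 4; enqueue 0, 5, 8, 14, 15 → queue [10, 12, 13, 6, 11, 16, 0, 5, 8, 14, 15]
Visit 10 → queue [12, 13, 6, 11, 16, 0, 5, 8, 14, 15]
Visit 12 → queue [13, 6, 11, 16, 0, 5, 8, 14, 15]
Visit 13 → queue [6, 11, 16, 0, 5, 8, 14, 15]
Visit 6; enqueue 3 → queue [11, 16, 0, 5, 8, 14, 15, 3]
Visit 11 → queue [16, 0, 5, 8, 14, 15, 3]
Visit 16; enqueue 7 → queue [0, 5, 8, 14, 15, 3, 7]
Visit 0; enqueue 17 → queue [5, 8, 14, 15, 3, 7, 17]
Visit 5 → queue [8, 14, 15, 3, 7, 17]
Visit 8; enqueue 1 → queue [14, 15, 3, 7, 17, 1]
Visit 14 → queue [15, 3, 7, 17, 1]
Visit 15 → queue [3, 7, 17, 1]
Visit 3 → queue [7, 17, 1]
Visit 7 → queue [17, 1]
Visit 17 → queue [1]
Visit 1 → queue []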